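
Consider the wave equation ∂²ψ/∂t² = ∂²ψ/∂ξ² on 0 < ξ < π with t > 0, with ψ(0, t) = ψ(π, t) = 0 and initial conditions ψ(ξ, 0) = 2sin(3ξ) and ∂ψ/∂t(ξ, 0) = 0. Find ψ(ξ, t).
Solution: Separating variables: ψ = Σ [A_n cos(ω_n t) + B_n sin(ω_n t)] sin(nξ), ω_n = n. From ICs: A_3=2.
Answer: ψ(ξ, t) = 2sin(3ξ)cos(3t)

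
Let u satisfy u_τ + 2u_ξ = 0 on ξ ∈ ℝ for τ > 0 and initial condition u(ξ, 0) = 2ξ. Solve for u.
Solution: By method of characteristics (waves move right with speed 2):
Along characteristics ξ - 2τ = const, u is constant, so u(ξ,τ) = f(ξ - 2τ) with f = u(·, 0).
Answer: u(ξ, τ) = 2ξ - 4τ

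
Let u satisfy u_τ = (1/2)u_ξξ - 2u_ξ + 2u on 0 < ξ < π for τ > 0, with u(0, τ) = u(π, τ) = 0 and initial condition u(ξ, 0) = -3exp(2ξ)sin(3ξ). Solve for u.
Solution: Substitute u = exp(2ξ)w.
Then u_ξ = exp(2ξ)(w_ξ + 2w), u_ξξ = exp(2ξ)(w_ξξ + 4w_ξ + 4w), u_τ = exp(2ξ)w_τ; substituting and dividing by exp(2ξ), the lower-order terms cancel: w_τ = (1/2)w_ξξ (standard heat equation).
Data for w: w(ξ,0) = exp(-2ξ)u(ξ,0) = -3sin(3ξ). The boundary conditions carry over: w(0,τ) = w(π,τ) = 0.
Separating variables: w = Σ c_n exp(-n²τ/2) sin(nξ). From w(ξ,0) = -3sin(3ξ): c_3=-3.
So w(ξ,τ) = -3exp(-9τ/2)sin(3ξ), and u(ξ,τ) = exp(2ξ)w(ξ,τ).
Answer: u(ξ, τ) = -3exp(2ξ)exp(-9τ/2)sin(3ξ)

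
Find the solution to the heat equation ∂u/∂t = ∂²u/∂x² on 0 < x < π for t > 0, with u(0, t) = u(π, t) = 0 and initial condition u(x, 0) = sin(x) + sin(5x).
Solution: Separating variables: u = Σ c_n exp(-n²t) sin(nx). From u(x,0) = sin(x) + sin(5x): c_1=1, c_5=1.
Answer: u(x, t) = exp(-t)sin(x) + exp(-25t)sin(5x)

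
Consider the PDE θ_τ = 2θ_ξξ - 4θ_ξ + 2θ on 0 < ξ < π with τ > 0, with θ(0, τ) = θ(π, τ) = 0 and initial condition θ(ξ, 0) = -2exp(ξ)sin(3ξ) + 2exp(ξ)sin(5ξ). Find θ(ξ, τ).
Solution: Substitute θ = exp(ξ)u, i.e. u = exp(-ξ)θ.
By the product rule, θ_ξ = exp(ξ)(u_ξ + u), θ_ξξ = exp(ξ)(u_ξξ + 2u_ξ + u), θ_τ = exp(ξ)u_τ.
Substituting into the PDE and dividing by exp(ξ): u_τ = 2(u_ξξ + 2u_ξ + u) - 4(u_ξ + u) + 2u.
The lower-order terms cancel, leaving the standard heat equation u_τ = 2u_ξξ.
Initial data for u: u(ξ,0) = exp(-ξ)θ(ξ,0) = -2sin(3ξ) + 2sin(5ξ). The boundary conditions carry over: u(0,τ) = u(π,τ) = 0.
Solve for u:
  Using separation of variables u = X(ξ)G(τ):
  Eigenfunctions: sin(nξ), n = 1, 2, 3, ...
  General solution: u(ξ, τ) = Σ c_n sin(nξ) exp(-2n² τ)
  Matching u(ξ,0) = -2sin(3ξ) + 2sin(5ξ) term by term: c_3=-2, c_5=2.
Hence u(ξ,τ) = -2exp(-18τ)sin(3ξ) + 2exp(-50τ)sin(5ξ).
Transform back: θ(ξ,τ) = exp(ξ)u(ξ,τ).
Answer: θ(ξ, τ) = -2exp(ξ)exp(-18τ)sin(3ξ) + 2exp(ξ)exp(-50τ)sin(5ξ)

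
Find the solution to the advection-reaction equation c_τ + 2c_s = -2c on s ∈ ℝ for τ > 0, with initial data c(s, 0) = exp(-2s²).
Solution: Substitute c = exp(-2τ)u.
Then c_τ = exp(-2τ)(u_τ - 2u), c_s = exp(-2τ)u_s; substituting and dividing by exp(-2τ), the lower-order terms cancel: u_τ + 2u_s = 0 (standard advection equation).
Data for u: u(s,0) = c(s,0) = exp(-2s²).
By characteristics (ds/dτ = 2), u(s,τ) = f(s - 2τ) with f = u(·, 0).
So u(s,τ) = exp(-2(s - 2τ)²), and c(s,τ) = exp(-2τ)u(s,τ).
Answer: c(s, τ) = exp(-2τ)exp(-2(s - 2τ)²)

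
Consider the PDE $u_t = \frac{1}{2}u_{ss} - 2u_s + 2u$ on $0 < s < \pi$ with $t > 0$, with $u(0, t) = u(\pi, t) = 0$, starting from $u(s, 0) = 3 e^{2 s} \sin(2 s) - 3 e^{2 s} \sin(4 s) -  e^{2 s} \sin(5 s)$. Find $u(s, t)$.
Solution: Substitute $u = e^{2s}w$, i.e. $w = e^{-2s}u$.
By the product rule, $u_s = e^{2s}(w_s + 2w)$, $u_{ss} = e^{2s}(w_{ss} + 4w_s + 4w)$, $u_t = e^{2s}w_t$.
Substituting into the PDE and dividing by $e^{2s}$: $w_t = \frac{1}{2}(w_{ss} + 4w_s + 4w) - 2(w_s + 2w) + 2w$.
The lower-order terms cancel, leaving the standard heat equation $w_t = \frac{1}{2}w_{ss}$.
Initial data for $w$: $w(s,0) = e^{-2s}u(s,0) = 3 \sin(2 s) - 3 \sin(4 s) - \sin(5 s)$. The boundary conditions carry over: $w(0,t) = w(\pi,t) = 0$.
Solve for $w$:
  Using separation of variables $w = X(s)T(t)$:
  Eigenfunctions: $\sin(ns)$, $n = 1, 2, 3, \ldots$
  General solution: $w(s, t) = \sum c_n \sin(ns) e^{-n^2 t/2}$
  Matching $w(s,0) = 3 \sin(2 s) - 3 \sin(4 s) - \sin(5 s)$ term by term: $c_2=3, c_4=-3, c_5=-1$.
Hence $w(s,t) = 3 e^{-2 t} \sin(2 s) - 3 e^{-8 t} \sin(4 s) - e^{-25 t/2} \sin(5 s)$.
Transform back: $u(s,t) = e^{2s}w(s,t)$.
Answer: $u(s, t) = 3 e^{2 s} e^{-2 t} \sin(2 s) - 3 e^{2 s} e^{-8 t} \sin(4 s) -  e^{2 s} e^{-25 t/2} \sin(5 s)$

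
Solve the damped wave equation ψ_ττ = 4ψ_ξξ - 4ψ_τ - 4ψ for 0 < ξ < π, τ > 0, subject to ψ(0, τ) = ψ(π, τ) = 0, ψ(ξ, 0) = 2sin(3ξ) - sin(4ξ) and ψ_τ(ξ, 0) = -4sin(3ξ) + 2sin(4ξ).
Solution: Substitute ψ = exp(-2τ)u.
Then ψ_τ = exp(-2τ)(u_τ - 2u), ψ_ττ = exp(-2τ)(u_ττ - 4u_τ + 4u), ψ_ξξ = exp(-2τ)u_ξξ; substituting and dividing by exp(-2τ), the lower-order terms cancel: u_ττ = 4u_ξξ (standard wave equation).
Data for u: u(ξ,0) = ψ(ξ,0) = 2sin(3ξ) - sin(4ξ); u_τ(ξ,0) = ψ_τ(ξ,0) + 2ψ(ξ,0) = 0. The boundary conditions carry over: u(0,τ) = u(π,τ) = 0.
Separating variables: u = Σ [A_n cos(ω_n τ) + B_n sin(ω_n τ)] sin(nξ), ω_n = 2n. From ICs: A_3=2, A_4=-1.
So u(ξ,τ) = 2sin(3ξ)cos(6τ) - sin(4ξ)cos(8τ), and ψ(ξ,τ) = exp(-2τ)u(ξ,τ).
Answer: ψ(ξ, τ) = 2exp(-2τ)sin(3ξ)cos(6τ) - exp(-2τ)sin(4ξ)cos(8τ)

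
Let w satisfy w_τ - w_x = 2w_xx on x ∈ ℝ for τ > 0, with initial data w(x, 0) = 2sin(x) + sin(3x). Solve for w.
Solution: Moving frame: η = x + τ, σ = τ, w = u(η,σ), so w_τ = u_σ + u_η and w_xx = u_ηη.
Hence w_τ - w_x = u_σ and the PDE becomes the heat equation u_σ = 2u_ηη on η ∈ ℝ.
Initial data: u(η,0) = w(η,0) = 2sin(η) + sin(3η). Each mode sin(nη) decays as exp(-2n²σ) on ℝ, so u(η,σ) = Σ c_n exp(-2n²σ) sin(nη) with c_1=2, c_3=1: u(η,σ) = 2exp(-2σ)sin(η) + exp(-18σ)sin(3η).
Substituting back: w(x,τ) = u(x + τ, τ).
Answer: w(x, τ) = 2exp(-2τ)sin(x + τ) + exp(-18τ)sin(3x + 3τ)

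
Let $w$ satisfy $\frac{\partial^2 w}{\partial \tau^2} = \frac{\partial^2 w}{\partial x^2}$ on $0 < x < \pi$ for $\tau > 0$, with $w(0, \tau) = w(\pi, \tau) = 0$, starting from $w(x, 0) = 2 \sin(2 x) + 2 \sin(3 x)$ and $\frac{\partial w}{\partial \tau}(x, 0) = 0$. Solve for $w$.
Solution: Separating variables: $w = \sum [A_n \cos(\omega_n \tau) + B_n \sin(\omega_n \tau)] \sin(nx)$, $\omega_n = n$. From ICs: $A_2=2, A_3=2$.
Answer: $w(x, \tau) = 2 \sin(2 x) \cos(2 \tau) + 2 \sin(3 x) \cos(3 \tau)$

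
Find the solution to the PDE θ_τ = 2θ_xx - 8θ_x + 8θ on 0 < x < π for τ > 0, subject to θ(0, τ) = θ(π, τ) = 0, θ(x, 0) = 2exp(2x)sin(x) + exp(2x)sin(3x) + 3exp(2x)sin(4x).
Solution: Substitute θ = exp(2x)u.
Then θ_x = exp(2x)(u_x + 2u), θ_xx = exp(2x)(u_xx + 4u_x + 4u), θ_τ = exp(2x)u_τ; substituting and dividing by exp(2x), the lower-order terms cancel: u_τ = 2u_xx (standard heat equation).
Data for u: u(x,0) = exp(-2x)θ(x,0) = 2sin(x) + sin(3x) + 3sin(4x). The boundary conditions carry over: u(0,τ) = u(π,τ) = 0.
Separating variables: u = Σ c_n exp(-2n²τ) sin(nx). From u(x,0) = 2sin(x) + sin(3x) + 3sin(4x): c_1=2, c_3=1, c_4=3.
So u(x,τ) = 2exp(-2τ)sin(x) + exp(-18τ)sin(3x) + 3exp(-32τ)sin(4x), and θ(x,τ) = exp(2x)u(x,τ).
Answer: θ(x, τ) = 2exp(2x)exp(-2τ)sin(x) + exp(2x)exp(-18τ)sin(3x) + 3exp(2x)exp(-32τ)sin(4x)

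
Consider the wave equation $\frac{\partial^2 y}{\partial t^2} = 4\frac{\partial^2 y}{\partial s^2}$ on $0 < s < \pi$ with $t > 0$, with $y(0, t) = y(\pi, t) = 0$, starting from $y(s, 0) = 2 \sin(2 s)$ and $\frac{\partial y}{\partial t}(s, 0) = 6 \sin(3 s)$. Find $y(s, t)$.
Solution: Separating variables: $y = \sum [A_n \cos(\omega_n t) + B_n \sin(\omega_n t)] \sin(ns)$, $\omega_n = 2n$. From ICs ($B_n$ = velocity coefficient / $\omega_n$): $A_2=2, B_3=1$.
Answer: $y(s, t) = 2 \sin(2 s) \cos(4 t) + \sin(3 s) \sin(6 t)$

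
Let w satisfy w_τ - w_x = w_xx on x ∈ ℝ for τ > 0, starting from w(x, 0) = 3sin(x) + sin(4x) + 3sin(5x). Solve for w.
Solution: Moving frame: η = x + τ, σ = τ, w = u(η,σ), so w_τ = u_σ + u_η and w_xx = u_ηη.
Hence w_τ - w_x = u_σ and the PDE becomes the heat equation u_σ = u_ηη on η ∈ ℝ.
Initial data: u(η,0) = w(η,0) = 3sin(η) + sin(4η) + 3sin(5η). Each mode sin(nη) decays as exp(-n²σ) on ℝ, so u(η,σ) = Σ c_n exp(-n²σ) sin(nη) with c_1=3, c_4=1, c_5=3: u(η,σ) = 3exp(-σ)sin(η) + exp(-16σ)sin(4η) + 3exp(-25σ)sin(5η).
Substituting back: w(x,τ) = u(x + τ, τ).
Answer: w(x, τ) = 3exp(-τ)sin(x + τ) + exp(-16τ)sin(4x + 4τ) + 3exp(-25τ)sin(5x + 5τ)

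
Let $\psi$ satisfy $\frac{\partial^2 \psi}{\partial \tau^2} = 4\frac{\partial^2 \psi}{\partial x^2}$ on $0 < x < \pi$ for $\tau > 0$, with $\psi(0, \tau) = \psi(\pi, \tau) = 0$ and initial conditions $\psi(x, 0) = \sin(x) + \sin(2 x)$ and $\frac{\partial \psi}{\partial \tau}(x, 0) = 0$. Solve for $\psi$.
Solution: Using separation of variables $\psi = X(x)T(\tau)$:
Eigenfunctions: $\sin(nx)$, $n = 1, 2, 3, \ldots$
General solution: $\psi(x, \tau) = \sum [A_n \cos(2n \tau) + B_n \sin(2n \tau)] \sin(nx)$
From $\psi(x,0) = \sin(x) + \sin(2 x)$: $A_1=1, A_2=1$. From $\psi_{\tau}(x,0) = 0$: all $B_n = 0$.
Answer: $\psi(x, \tau) = \sin(x) \cos(2 \tau) + \sin(2 x) \cos(4 \tau)$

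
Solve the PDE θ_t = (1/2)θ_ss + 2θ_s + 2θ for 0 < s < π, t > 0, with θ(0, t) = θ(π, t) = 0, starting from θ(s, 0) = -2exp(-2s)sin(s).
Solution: Substitute θ = exp(-2s)u, i.e. u = exp(2s)θ.
By the product rule, θ_s = exp(-2s)(u_s - 2u), θ_ss = exp(-2s)(u_ss - 4u_s + 4u), θ_t = exp(-2s)u_t.
Substituting into the PDE and dividing by exp(-2s): u_t = (1/2)(u_ss - 4u_s + 4u) + 2(u_s - 2u) + 2u.
The lower-order terms cancel, leaving the standard heat equation u_t = (1/2)u_ss.
Initial data for u: u(s,0) = exp(2s)θ(s,0) = -2sin(s). The boundary conditions carry over: u(0,t) = u(π,t) = 0.
Solve for u:
  Using separation of variables u = X(s)G(t):
  Eigenfunctions: sin(ns), n = 1, 2, 3, ...
  General solution: u(s, t) = Σ c_n sin(ns) exp(-n² t/2)
  Matching u(s,0) = -2sin(s) term by term: c_1=-2.
Hence u(s,t) = -2exp(-t/2)sin(s).
Transform back: θ(s,t) = exp(-2s)u(s,t).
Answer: θ(s, t) = -2exp(-2s)exp(-t/2)sin(s)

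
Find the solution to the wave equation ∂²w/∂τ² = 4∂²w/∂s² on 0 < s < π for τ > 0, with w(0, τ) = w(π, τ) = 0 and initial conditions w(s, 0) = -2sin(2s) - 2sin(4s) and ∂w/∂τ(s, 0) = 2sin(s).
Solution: Using separation of variables w = X(s)T(τ):
Eigenfunctions: sin(ns), n = 1, 2, 3, ...
General solution: w(s, τ) = Σ [A_n cos(2n τ) + B_n sin(2n τ)] sin(ns)
From w(s,0) = -2sin(2s) - 2sin(4s): A_2=-2, A_4=-2. From w_τ(s,0) = 2sin(s), using w_τ(s,0) = Σ ω_n B_n sin(ns) with ω_n = 2n: B_1 = 2/2 = 1.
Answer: w(s, τ) = sin(s)sin(2τ) - 2sin(2s)cos(4τ) - 2sin(4s)cos(8τ)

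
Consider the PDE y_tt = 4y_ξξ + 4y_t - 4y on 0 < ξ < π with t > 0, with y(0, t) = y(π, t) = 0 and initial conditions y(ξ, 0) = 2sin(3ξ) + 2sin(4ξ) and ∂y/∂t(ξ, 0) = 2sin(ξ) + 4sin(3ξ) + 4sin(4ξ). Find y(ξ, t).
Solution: Substitute y = exp(2t)u.
Then y_t = exp(2t)(u_t + 2u), y_tt = exp(2t)(u_tt + 4u_t + 4u), y_ξξ = exp(2t)u_ξξ; substituting and dividing by exp(2t), the lower-order terms cancel: u_tt = 4u_ξξ (standard wave equation).
Data for u: u(ξ,0) = y(ξ,0) = 2sin(3ξ) + 2sin(4ξ); u_t(ξ,0) = y_t(ξ,0) - 2y(ξ,0) = 2sin(ξ). The boundary conditions carry over: u(0,t) = u(π,t) = 0.
Separating variables: u = Σ [A_n cos(ω_n t) + B_n sin(ω_n t)] sin(nξ), ω_n = 2n. From ICs (B_n = velocity coefficient / ω_n): A_3=2, A_4=2, B_1=1.
So u(ξ,t) = sin(2t)sin(ξ) + 2sin(3ξ)cos(6t) + 2sin(4ξ)cos(8t), and y(ξ,t) = exp(2t)u(ξ,t).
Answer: y(ξ, t) = exp(2t)sin(2t)sin(ξ) + 2exp(2t)sin(3ξ)cos(6t) + 2exp(2t)sin(4ξ)cos(8t)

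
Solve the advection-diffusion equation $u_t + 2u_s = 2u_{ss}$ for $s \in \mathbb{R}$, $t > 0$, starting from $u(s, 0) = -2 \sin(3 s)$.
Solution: Moving frame: $\eta = s - 2t$, $\sigma = t$, $u = w(\eta,\sigma)$, so $u_t = w_{\sigma} - 2w_{\eta}$ and $u_{ss} = w_{\eta\eta}$.
Hence $u_t + 2u_s = w_{\sigma}$ and the PDE becomes the heat equation $w_{\sigma} = 2w_{\eta\eta}$ on $\eta \in \mathbb{R}$.
Initial data: $w(\eta,0) = u(\eta,0) = -2 \sin(3 \eta)$. Each mode $\sin(n\eta)$ decays as $e^{-2n^2\sigma}$ on $\mathbb{R}$, so $w(\eta,\sigma) = \sum c_n e^{-2n^2\sigma} \sin(n\eta)$ with $c_3=-2$: $w(\eta,\sigma) = -2 e^{-18 \sigma} \sin(3 \eta)$.
Substituting back: $u(s,t) = w(s - 2t, t)$.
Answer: $u(s, t) = -2 e^{-18 t} \sin(3 s - 6 t)$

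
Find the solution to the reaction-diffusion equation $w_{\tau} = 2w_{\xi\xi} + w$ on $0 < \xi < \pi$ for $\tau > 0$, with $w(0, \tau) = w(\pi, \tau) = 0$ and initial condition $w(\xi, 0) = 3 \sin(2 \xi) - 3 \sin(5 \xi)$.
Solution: Substitute $w = e^{\tau}u$, i.e. $u = e^{-\tau}w$.
By the product rule, $w_{\tau} = e^{\tau}(u_{\tau} + u)$, $w_{\xi\xi} = e^{\tau}u_{\xi\xi}$.
Substituting into the PDE and dividing by $e^{\tau}$: $u_{\tau} + u = 2u_{\xi\xi} + u$.
The lower-order terms cancel, leaving the standard heat equation $u_{\tau} = 2u_{\xi\xi}$.
Initial data for $u$: $u(\xi,0) = w(\xi,0) = 3 \sin(2 \xi) - 3 \sin(5 \xi)$. The boundary conditions carry over: $u(0,\tau) = u(\pi,\tau) = 0$.
Solve for $u$:
  Using separation of variables $u = X(\xi)T(\tau)$:
  Eigenfunctions: $\sin(n\xi)$, $n = 1, 2, 3, \ldots$
  General solution: $u(\xi, \tau) = \sum c_n \sin(n\xi) e^{-2n^2 \tau}$
  Matching $u(\xi,0) = 3 \sin(2 \xi) - 3 \sin(5 \xi)$ term by term: $c_2=3, c_5=-3$.
Hence $u(\xi,\tau) = 3 e^{-8 \tau} \sin(2 \xi) - 3 e^{-50 \tau} \sin(5 \xi)$.
Transform back: $w(\xi,\tau) = e^{\tau}u(\xi,\tau)$.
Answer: $w(\xi, \tau) = 3 e^{-7 \tau} \sin(2 \xi) - 3 e^{-49 \tau} \sin(5 \xi)$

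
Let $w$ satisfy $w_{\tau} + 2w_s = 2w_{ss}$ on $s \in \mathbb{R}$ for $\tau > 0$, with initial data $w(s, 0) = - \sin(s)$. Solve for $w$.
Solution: Moving frame: $\eta = s - 2\tau$, $\sigma = \tau$, $w = u(\eta,\sigma)$, so $w_{\tau} = u_{\sigma} - 2u_{\eta}$ and $w_{ss} = u_{\eta\eta}$.
Hence $w_{\tau} + 2w_s = u_{\sigma}$ and the PDE becomes the heat equation $u_{\sigma} = 2u_{\eta\eta}$ on $\eta \in \mathbb{R}$.
Initial data: $u(\eta,0) = w(\eta,0) = - \sin(\eta)$. Each mode $\sin(n\eta)$ decays as $e^{-2n^2\sigma}$ on $\mathbb{R}$, so $u(\eta,\sigma) = \sum c_n e^{-2n^2\sigma} \sin(n\eta)$ with $c_1=-1$: $u(\eta,\sigma) = - e^{-2 \sigma} \sin(\eta)$.
Substituting back: $w(s,\tau) = u(s - 2\tau, \tau)$.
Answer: $w(s, \tau) = e^{-2 \tau} \sin(2 \tau - s)$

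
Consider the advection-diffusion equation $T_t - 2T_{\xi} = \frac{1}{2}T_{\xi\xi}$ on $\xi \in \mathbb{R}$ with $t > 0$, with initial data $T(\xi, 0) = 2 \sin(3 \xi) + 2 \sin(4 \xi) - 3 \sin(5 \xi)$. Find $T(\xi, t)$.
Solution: Moving frame: $\eta = \xi + 2t$, $\sigma = t$, $T = u(\eta,\sigma)$, so $T_t = u_{\sigma} + 2u_{\eta}$ and $T_{\xi\xi} = u_{\eta\eta}$.
Hence $T_t - 2T_{\xi} = u_{\sigma}$ and the PDE becomes the heat equation $u_{\sigma} = \frac{1}{2}u_{\eta\eta}$ on $\eta \in \mathbb{R}$.
Initial data: $u(\eta,0) = T(\eta,0) = 2 \sin(3 \eta) + 2 \sin(4 \eta) - 3 \sin(5 \eta)$. Each mode $\sin(n\eta)$ decays as $e^{-n^2\sigma/2}$ on $\mathbb{R}$, so $u(\eta,\sigma) = \sum c_n e^{-n^2\sigma/2} \sin(n\eta)$ with $c_3=2, c_4=2, c_5=-3$: $u(\eta,\sigma) = 2 e^{-8 \sigma} \sin(4 \eta) + 2 e^{-9 \sigma/2} \sin(3 \eta) - 3 e^{-25 \sigma/2} \sin(5 \eta)$.
Substituting back: $T(\xi,t) = u(\xi + 2t, t)$.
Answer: $T(\xi, t) = 2 e^{-8 t} \sin(4 \xi + 8 t) + 2 e^{-9 t/2} \sin(3 \xi + 6 t) - 3 e^{-25 t/2} \sin(5 \xi + 10 t)$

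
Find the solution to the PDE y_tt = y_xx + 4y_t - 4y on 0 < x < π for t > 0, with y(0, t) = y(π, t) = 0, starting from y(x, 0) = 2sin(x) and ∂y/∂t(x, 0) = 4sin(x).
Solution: Substitute y = exp(2t)u, i.e. u = exp(-2t)y.
By the product rule, y_t = exp(2t)(u_t + 2u), y_tt = exp(2t)(u_tt + 4u_t + 4u), y_xx = exp(2t)u_xx.
Substituting into the PDE and dividing by exp(2t): u_tt + 4u_t + 4u = u_xx + 4(u_t + 2u) - 4u.
The lower-order terms cancel, leaving the standard wave equation u_tt = u_xx.
Initial data for u: u(x,0) = y(x,0) = 2sin(x); u_t(x,0) = y_t(x,0) - 2y(x,0) = 0. The boundary conditions carry over: u(0,t) = u(π,t) = 0.
Solve for u:
  Using separation of variables u = X(x)T(t):
  Eigenfunctions: sin(nx), n = 1, 2, 3, ...
  General solution: u(x, t) = Σ [A_n cos(n t) + B_n sin(n t)] sin(nx)
  From u(x,0) = 2sin(x): A_1=2. From u_t(x,0) = 0: all B_n = 0.
Hence u(x,t) = 2sin(x)cos(t).
Transform back: y(x,t) = exp(2t)u(x,t).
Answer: y(x, t) = 2exp(2t)sin(x)cos(t)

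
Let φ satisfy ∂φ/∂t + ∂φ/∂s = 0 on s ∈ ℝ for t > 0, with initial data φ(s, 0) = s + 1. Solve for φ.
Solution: By characteristics (ds/dt = 1), φ(s,t) = f(s - t) with f = φ(·, 0).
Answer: φ(s, t) = s - t + 1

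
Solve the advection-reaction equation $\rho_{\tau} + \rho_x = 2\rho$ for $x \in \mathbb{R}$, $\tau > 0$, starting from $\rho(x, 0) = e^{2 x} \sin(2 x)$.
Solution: Substitute $\rho = e^{2x}u$.
Then $\rho_x = e^{2x}(u_x + 2u)$, $\rho_{\tau} = e^{2x}u_{\tau}$; substituting and dividing by $e^{2x}$, the lower-order terms cancel: $u_{\tau} + u_x = 0$ (standard advection equation).
Data for $u$: $u(x,0) = e^{-2x}\rho(x,0) = \sin(2 x)$.
By characteristics ($dx/d\tau = 1$), $u(x,\tau) = f(x - \tau)$ with $f = u( \cdot , 0)$.
So $u(x,\tau) = \sin(2 x - 2 \tau)$, and $\rho(x,\tau) = e^{2x}u(x,\tau)$.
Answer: $\rho(x, \tau) = - e^{2 x} \sin(2 \tau - 2 x)$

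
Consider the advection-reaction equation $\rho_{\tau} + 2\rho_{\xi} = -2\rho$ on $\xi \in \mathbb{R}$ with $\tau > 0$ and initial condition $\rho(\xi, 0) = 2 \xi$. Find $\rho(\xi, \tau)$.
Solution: Substitute $\rho = e^{-2\tau}u$, i.e. $u = e^{2\tau}\rho$.
By the product rule, $\rho_{\tau} = e^{-2\tau}(u_{\tau} - 2u)$, $\rho_{\xi} = e^{-2\tau}u_{\xi}$.
Substituting into the PDE and dividing by $e^{-2\tau}$: $u_{\tau} - 2u + 2u_{\xi} = -2u$.
The lower-order terms cancel, leaving the standard advection equation $u_{\tau} + 2u_{\xi} = 0$.
Initial data for $u$: $u(\xi,0) = \rho(\xi,0) = 2 \xi$.
Solve for $u$:
  By method of characteristics (waves move right with speed 2):
  Along characteristics $\xi - 2\tau =$ const, $u$ is constant, so $u(\xi,\tau) = f(\xi - 2\tau)$ with $f = u( \cdot , 0)$.
Hence $u(\xi,\tau) = 2 \xi - 4 \tau$.
Transform back: $\rho(\xi,\tau) = e^{-2\tau}u(\xi,\tau)$.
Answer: $\rho(\xi, \tau) = -4 \tau e^{-2 \tau} + 2 \xi e^{-2 \tau}$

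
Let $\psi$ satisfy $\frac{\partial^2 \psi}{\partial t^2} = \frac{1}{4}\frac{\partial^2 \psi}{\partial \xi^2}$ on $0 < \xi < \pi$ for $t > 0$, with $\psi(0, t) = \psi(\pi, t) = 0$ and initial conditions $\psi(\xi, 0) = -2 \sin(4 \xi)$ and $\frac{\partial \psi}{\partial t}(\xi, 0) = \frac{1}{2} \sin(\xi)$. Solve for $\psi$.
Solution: Separating variables: $\psi = \sum [A_n \cos(\omega_n t) + B_n \sin(\omega_n t)] \sin(n\xi)$, $\omega_n = n/2$. From ICs ($B_n$ = velocity coefficient / $\omega_n$): $A_4=-2, B_1=1$.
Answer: $\psi(\xi, t) = \sin(\xi) \sin(t/2) - 2 \sin(4 \xi) \cos(2 t)$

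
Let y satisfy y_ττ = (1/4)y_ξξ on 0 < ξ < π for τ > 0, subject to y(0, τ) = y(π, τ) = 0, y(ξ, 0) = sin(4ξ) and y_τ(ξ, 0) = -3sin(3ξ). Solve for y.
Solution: Separating variables: y = Σ [A_n cos(ω_n τ) + B_n sin(ω_n τ)] sin(nξ), ω_n = n/2. From ICs (B_n = velocity coefficient / ω_n): A_4=1, B_3=-2.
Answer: y(ξ, τ) = -2sin(3ξ)sin(3τ/2) + sin(4ξ)cos(2τ)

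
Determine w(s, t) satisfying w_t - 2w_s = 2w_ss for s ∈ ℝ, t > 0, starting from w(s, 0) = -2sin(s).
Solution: Change to a moving frame: let η = s + 2t, σ = t and write w(s,t) = u(η,σ).
By the chain rule w_t = u_σ + 2u_η, w_s = u_η, w_ss = u_ηη.
Then w_t - 2w_s = u_σ: the advection term cancels and the PDE becomes the heat equation u_σ = 2u_ηη on η ∈ ℝ.
Initial data: u(η,0) = w(η,0) = -2sin(η).
On η ∈ ℝ each mode satisfies (sin(nη))″ = -n² sin(nη), so exp(-2n²σ) sin(nη) solves the heat equation; by superposition u(η,σ) = Σ c_n exp(-2n²σ) sin(nη).
Reading off the coefficients: c_1=-2, so u(η,σ) = -2exp(-2σ)sin(η).
Substituting back η = s + 2t, σ = t: w(s,t) = u(s + 2t, t).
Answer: w(s, t) = -2exp(-2t)sin(s + 2t)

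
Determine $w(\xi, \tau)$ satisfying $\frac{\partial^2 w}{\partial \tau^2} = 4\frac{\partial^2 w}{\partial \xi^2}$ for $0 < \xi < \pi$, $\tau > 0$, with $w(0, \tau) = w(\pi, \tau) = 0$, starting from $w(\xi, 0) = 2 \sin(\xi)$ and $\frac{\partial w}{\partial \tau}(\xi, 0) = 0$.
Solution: Using separation of variables $w = X(\xi)T(\tau)$:
Eigenfunctions: $\sin(n\xi)$, $n = 1, 2, 3, \ldots$
General solution: $w(\xi, \tau) = \sum [A_n \cos(2n \tau) + B_n \sin(2n \tau)] \sin(n\xi)$
From $w(\xi,0) = 2 \sin(\xi)$: $A_1=2$. From $w_{\tau}(\xi,0) = 0$: all $B_n = 0$.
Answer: $w(\xi, \tau) = 2 \sin(\xi) \cos(2 \tau)$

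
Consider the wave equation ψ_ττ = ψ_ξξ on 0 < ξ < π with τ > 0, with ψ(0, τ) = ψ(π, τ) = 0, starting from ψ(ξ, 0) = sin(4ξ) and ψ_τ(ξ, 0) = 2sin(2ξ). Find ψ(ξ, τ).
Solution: Separating variables: ψ = Σ [A_n cos(ω_n τ) + B_n sin(ω_n τ)] sin(nξ), ω_n = n. From ICs (B_n = velocity coefficient / ω_n): A_4=1, B_2=1.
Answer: ψ(ξ, τ) = sin(2ξ)sin(2τ) + sin(4ξ)cos(4τ)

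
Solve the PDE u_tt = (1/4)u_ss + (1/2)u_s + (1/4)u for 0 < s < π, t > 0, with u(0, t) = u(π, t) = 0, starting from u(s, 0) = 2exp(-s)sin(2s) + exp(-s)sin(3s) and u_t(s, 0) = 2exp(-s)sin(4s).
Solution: Substitute u = exp(-s)w.
Then u_s = exp(-s)(w_s - w), u_ss = exp(-s)(w_ss - 2w_s + w), u_tt = exp(-s)w_tt; substituting and dividing by exp(-s), the lower-order terms cancel: w_tt = (1/4)w_ss (standard wave equation).
Data for w: w(s,0) = exp(s)u(s,0) = 2sin(2s) + sin(3s); w_t(s,0) = exp(s)u_t(s,0) = 2sin(4s). The boundary conditions carry over: w(0,t) = w(π,t) = 0.
Separating variables: w = Σ [A_n cos(ω_n t) + B_n sin(ω_n t)] sin(ns), ω_n = n/2. From ICs (B_n = velocity coefficient / ω_n): A_2=2, A_3=1, B_4=1.
So w(s,t) = 2sin(2s)cos(t) + sin(3s)cos(3t/2) + sin(4s)sin(2t), and u(s,t) = exp(-s)w(s,t).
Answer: u(s, t) = 2exp(-s)sin(2s)cos(t) + exp(-s)sin(3s)cos(3t/2) + exp(-s)sin(4s)sin(2t)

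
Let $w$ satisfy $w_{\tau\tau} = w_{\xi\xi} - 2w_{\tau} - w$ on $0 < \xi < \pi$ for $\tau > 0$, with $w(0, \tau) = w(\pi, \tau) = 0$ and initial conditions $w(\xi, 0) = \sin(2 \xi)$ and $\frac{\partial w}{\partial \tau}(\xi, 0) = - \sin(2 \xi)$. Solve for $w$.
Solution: Substitute $w = e^{-\tau}u$.
Then $w_{\tau} = e^{-\tau}(u_{\tau} - u)$, $w_{\tau\tau} = e^{-\tau}(u_{\tau\tau} - 2u_{\tau} + u)$, $w_{\xi\xi} = e^{-\tau}u_{\xi\xi}$; substituting and dividing by $e^{-\tau}$, the lower-order terms cancel: $u_{\tau\tau} = u_{\xi\xi}$ (standard wave equation).
Data for $u$: $u(\xi,0) = w(\xi,0) = \sin(2 \xi)$; $u_{\tau}(\xi,0) = w_{\tau}(\xi,0) + w(\xi,0) = 0$. The boundary conditions carry over: $u(0,\tau) = u(\pi,\tau) = 0$.
Separating variables: $u = \sum [A_n \cos(\omega_n \tau) + B_n \sin(\omega_n \tau)] \sin(n\xi)$, $\omega_n = n$. From ICs: $A_2=1$.
So $u(\xi,\tau) = \sin(2 \xi) \cos(2 \tau)$, and $w(\xi,\tau) = e^{-\tau}u(\xi,\tau)$.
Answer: $w(\xi, \tau) = e^{-\tau} \sin(2 \xi) \cos(2 \tau)$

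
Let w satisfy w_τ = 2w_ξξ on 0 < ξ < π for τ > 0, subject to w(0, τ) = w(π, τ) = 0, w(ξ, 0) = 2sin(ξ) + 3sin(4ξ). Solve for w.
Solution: Using separation of variables w = X(ξ)T(τ):
Eigenfunctions: sin(nξ), n = 1, 2, 3, ...
General solution: w(ξ, τ) = Σ c_n sin(nξ) exp(-2n² τ)
Matching w(ξ,0) = 2sin(ξ) + 3sin(4ξ) term by term: c_1=2, c_4=3.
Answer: w(ξ, τ) = 2exp(-2τ)sin(ξ) + 3exp(-32τ)sin(4ξ)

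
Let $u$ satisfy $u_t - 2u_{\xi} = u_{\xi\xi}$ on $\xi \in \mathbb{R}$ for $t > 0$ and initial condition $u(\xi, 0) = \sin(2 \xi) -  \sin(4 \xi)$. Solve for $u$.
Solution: Change to a moving frame: let $\eta = \xi + 2t$, $\sigma = t$ and write $u(\xi,t) = w(\eta,\sigma)$.
By the chain rule $u_t = w_{\sigma} + 2w_{\eta}$, $u_{\xi} = w_{\eta}$, $u_{\xi\xi} = w_{\eta\eta}$.
Then $u_t - 2u_{\xi} = w_{\sigma}$: the advection term cancels and the PDE becomes the heat equation $w_{\sigma} = w_{\eta\eta}$ on $\eta \in \mathbb{R}$.
Initial data: $w(\eta,0) = u(\eta,0) = \sin(2 \eta) - \sin(4 \eta)$.
On $\eta \in \mathbb{R}$ each mode satisfies $(\sin(n\eta))'' = -n^2 \sin(n\eta)$, so $e^{-n^2\sigma} \sin(n\eta)$ solves the heat equation; by superposition $w(\eta,\sigma) = \sum c_n e^{-n^2\sigma} \sin(n\eta)$.
Reading off the coefficients: $c_2=1, c_4=-1$, so $w(\eta,\sigma) = e^{-4 \sigma} \sin(2 \eta) - e^{-16 \sigma} \sin(4 \eta)$.
Substituting back $\eta = \xi + 2t$, $\sigma = t$: $u(\xi,t) = w(\xi + 2t, t)$.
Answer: $u(\xi, t) = e^{-4 t} \sin(2 \xi + 4 t) -  e^{-16 t} \sin(4 \xi + 8 t)$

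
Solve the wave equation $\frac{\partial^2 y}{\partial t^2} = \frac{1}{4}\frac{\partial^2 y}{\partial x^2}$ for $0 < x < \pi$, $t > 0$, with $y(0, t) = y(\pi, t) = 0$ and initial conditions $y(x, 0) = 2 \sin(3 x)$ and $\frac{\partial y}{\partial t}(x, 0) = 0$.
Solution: Using separation of variables $y = X(x)T(t)$:
Eigenfunctions: $\sin(nx)$, $n = 1, 2, 3, \ldots$
General solution: $y(x, t) = \sum [A_n \cos(n t/2) + B_n \sin(n t/2)] \sin(nx)$
From $y(x,0) = 2 \sin(3 x)$: $A_3=2$. From $y_t(x,0) = 0$: all $B_n = 0$.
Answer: $y(x, t) = 2 \sin(3 x) \cos(3 t/2)$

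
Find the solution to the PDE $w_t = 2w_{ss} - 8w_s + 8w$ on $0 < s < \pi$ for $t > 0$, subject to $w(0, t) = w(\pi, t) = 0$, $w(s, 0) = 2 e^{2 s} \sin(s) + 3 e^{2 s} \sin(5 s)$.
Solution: Substitute $w = e^{2s}u$, i.e. $u = e^{-2s}w$.
By the product rule, $w_s = e^{2s}(u_s + 2u)$, $w_{ss} = e^{2s}(u_{ss} + 4u_s + 4u)$, $w_t = e^{2s}u_t$.
Substituting into the PDE and dividing by $e^{2s}$: $u_t = 2(u_{ss} + 4u_s + 4u) - 8(u_s + 2u) + 8u$.
The lower-order terms cancel, leaving the standard heat equation $u_t = 2u_{ss}$.
Initial data for $u$: $u(s,0) = e^{-2s}w(s,0) = 2 \sin(s) + 3 \sin(5 s)$. The boundary conditions carry over: $u(0,t) = u(\pi,t) = 0$.
Solve for $u$:
  Using separation of variables $u = X(s)T(t)$:
  Eigenfunctions: $\sin(ns)$, $n = 1, 2, 3, \ldots$
  General solution: $u(s, t) = \sum c_n \sin(ns) e^{-2n^2 t}$
  Matching $u(s,0) = 2 \sin(s) + 3 \sin(5 s)$ term by term: $c_1=2, c_5=3$.
Hence $u(s,t) = 2 e^{-2 t} \sin(s) + 3 e^{-50 t} \sin(5 s)$.
Transform back: $w(s,t) = e^{2s}u(s,t)$.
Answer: $w(s, t) = 2 e^{2 s} e^{-2 t} \sin(s) + 3 e^{2 s} e^{-50 t} \sin(5 s)$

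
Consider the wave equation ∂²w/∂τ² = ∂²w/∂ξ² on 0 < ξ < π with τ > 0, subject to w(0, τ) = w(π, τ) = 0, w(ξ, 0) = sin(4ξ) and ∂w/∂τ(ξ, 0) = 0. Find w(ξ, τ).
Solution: Separating variables: w = Σ [A_n cos(ω_n τ) + B_n sin(ω_n τ)] sin(nξ), ω_n = n. From ICs: A_4=1.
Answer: w(ξ, τ) = sin(4ξ)cos(4τ)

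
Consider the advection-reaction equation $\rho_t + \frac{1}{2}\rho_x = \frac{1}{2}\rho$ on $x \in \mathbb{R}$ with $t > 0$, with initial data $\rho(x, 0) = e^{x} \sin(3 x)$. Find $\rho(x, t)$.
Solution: Substitute $\rho = e^{x}u$.
Then $\rho_x = e^{x}(u_x + u)$, $\rho_t = e^{x}u_t$; substituting and dividing by $e^{x}$, the lower-order terms cancel: $u_t + \frac{1}{2}u_x = 0$ (standard advection equation).
Data for $u$: $u(x,0) = e^{-x}\rho(x,0) = \sin(3 x)$.
By characteristics ($dx/dt = 1/2$), $u(x,t) = f(x - \frac{1}{2}t)$ with $f = u( \cdot , 0)$.
So $u(x,t) = - \sin(3 t/2 - 3 x)$, and $\rho(x,t) = e^{x}u(x,t)$.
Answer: $\rho(x, t) = - e^{x} \sin(3 t/2 - 3 x)$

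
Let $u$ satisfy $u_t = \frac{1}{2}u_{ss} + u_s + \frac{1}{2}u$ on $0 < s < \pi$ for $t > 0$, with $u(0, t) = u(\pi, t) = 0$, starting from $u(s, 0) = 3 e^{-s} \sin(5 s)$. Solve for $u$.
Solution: Substitute $u = e^{-s}w$.
Then $u_s = e^{-s}(w_s - w)$, $u_{ss} = e^{-s}(w_{ss} - 2w_s + w)$, $u_t = e^{-s}w_t$; substituting and dividing by $e^{-s}$, the lower-order terms cancel: $w_t = \frac{1}{2}w_{ss}$ (standard heat equation).
Data for $w$: $w(s,0) = e^{s}u(s,0) = 3 \sin(5 s)$. The boundary conditions carry over: $w(0,t) = w(\pi,t) = 0$.
Separating variables: $w = \sum c_n e^{-n^2t/2} \sin(ns)$. From $w(s,0) = 3 \sin(5 s)$: $c_5=3$.
So $w(s,t) = 3 e^{-25 t/2} \sin(5 s)$, and $u(s,t) = e^{-s}w(s,t)$.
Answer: $u(s, t) = 3 e^{-s} e^{-25 t/2} \sin(5 s)$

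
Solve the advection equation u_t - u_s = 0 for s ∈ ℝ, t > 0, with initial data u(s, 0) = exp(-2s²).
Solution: By characteristics (ds/dt = -1), u(s,t) = f(s + t) with f = u(·, 0).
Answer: u(s, t) = exp(-2(s + t)²)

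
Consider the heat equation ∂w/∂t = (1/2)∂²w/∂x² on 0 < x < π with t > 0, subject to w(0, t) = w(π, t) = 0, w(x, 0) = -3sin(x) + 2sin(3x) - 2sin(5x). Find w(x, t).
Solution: Separating variables: w = Σ c_n exp(-n²t/2) sin(nx). From w(x,0) = -3sin(x) + 2sin(3x) - 2sin(5x): c_1=-3, c_3=2, c_5=-2.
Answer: w(x, t) = -3exp(-t/2)sin(x) + 2exp(-9t/2)sin(3x) - 2exp(-25t/2)sin(5x)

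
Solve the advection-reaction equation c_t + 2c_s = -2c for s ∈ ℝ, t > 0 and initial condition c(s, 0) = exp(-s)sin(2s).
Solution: Substitute c = exp(-s)u.
Then c_s = exp(-s)(u_s - u), c_t = exp(-s)u_t; substituting and dividing by exp(-s), the lower-order terms cancel: u_t + 2u_s = 0 (standard advection equation).
Data for u: u(s,0) = exp(s)c(s,0) = sin(2s).
By characteristics (ds/dt = 2), u(s,t) = f(s - 2t) with f = u(·, 0).
So u(s,t) = sin(2s - 4t), and c(s,t) = exp(-s)u(s,t).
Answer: c(s, t) = exp(-s)sin(2s - 4t)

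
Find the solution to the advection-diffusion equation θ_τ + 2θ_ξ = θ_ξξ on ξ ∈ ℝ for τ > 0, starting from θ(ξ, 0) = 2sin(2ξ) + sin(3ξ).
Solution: Change to a moving frame: let η = ξ - 2τ, σ = τ and write θ(ξ,τ) = u(η,σ).
By the chain rule θ_τ = u_σ - 2u_η, θ_ξ = u_η, θ_ξξ = u_ηη.
Then θ_τ + 2θ_ξ = u_σ: the advection term cancels and the PDE becomes the heat equation u_σ = u_ηη on η ∈ ℝ.
Initial data: u(η,0) = θ(η,0) = 2sin(2η) + sin(3η).
On η ∈ ℝ each mode satisfies (sin(nη))″ = -n² sin(nη), so exp(-n²σ) sin(nη) solves the heat equation; by superposition u(η,σ) = Σ c_n exp(-n²σ) sin(nη).
Reading off the coefficients: c_2=2, c_3=1, so u(η,σ) = 2exp(-4σ)sin(2η) + exp(-9σ)sin(3η).
Substituting back η = ξ - 2τ, σ = τ: θ(ξ,τ) = u(ξ - 2τ, τ).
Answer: θ(ξ, τ) = 2exp(-4τ)sin(2ξ - 4τ) + exp(-9τ)sin(3ξ - 6τ)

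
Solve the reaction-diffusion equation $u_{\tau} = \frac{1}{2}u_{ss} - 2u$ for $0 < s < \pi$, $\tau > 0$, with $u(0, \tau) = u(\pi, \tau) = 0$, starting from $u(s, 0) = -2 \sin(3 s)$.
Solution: Substitute $u = e^{-2\tau}w$, i.e. $w = e^{2\tau}u$.
By the product rule, $u_{\tau} = e^{-2\tau}(w_{\tau} - 2w)$, $u_{ss} = e^{-2\tau}w_{ss}$.
Substituting into the PDE and dividing by $e^{-2\tau}$: $w_{\tau} - 2w = \frac{1}{2}w_{ss} - 2w$.
The lower-order terms cancel, leaving the standard heat equation $w_{\tau} = \frac{1}{2}w_{ss}$.
Initial data for $w$: $w(s,0) = u(s,0) = -2 \sin(3 s)$. The boundary conditions carry over: $w(0,\tau) = w(\pi,\tau) = 0$.
Solve for $w$:
  Using separation of variables $w = X(s)T(\tau)$:
  Eigenfunctions: $\sin(ns)$, $n = 1, 2, 3, \ldots$
  General solution: $w(s, \tau) = \sum c_n \sin(ns) e^{-n^2 \tau/2}$
  Matching $w(s,0) = -2 \sin(3 s)$ term by term: $c_3=-2$.
Hence $w(s,\tau) = -2 e^{-9 \tau/2} \sin(3 s)$.
Transform back: $u(s,\tau) = e^{-2\tau}w(s,\tau)$.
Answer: $u(s, \tau) = -2 e^{-13 \tau/2} \sin(3 s)$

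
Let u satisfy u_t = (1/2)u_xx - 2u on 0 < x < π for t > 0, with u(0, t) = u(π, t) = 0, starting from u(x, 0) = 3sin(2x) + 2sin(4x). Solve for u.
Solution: Substitute u = exp(-2t)w, i.e. w = exp(2t)u.
By the product rule, u_t = exp(-2t)(w_t - 2w), u_xx = exp(-2t)w_xx.
Substituting into the PDE and dividing by exp(-2t): w_t - 2w = (1/2)w_xx - 2w.
The lower-order terms cancel, leaving the standard heat equation w_t = (1/2)w_xx.
Initial data for w: w(x,0) = u(x,0) = 3sin(2x) + 2sin(4x). The boundary conditions carry over: w(0,t) = w(π,t) = 0.
Solve for w:
  Using separation of variables w = X(x)T(t):
  Eigenfunctions: sin(nx), n = 1, 2, 3, ...
  General solution: w(x, t) = Σ c_n sin(nx) exp(-n² t/2)
  Matching w(x,0) = 3sin(2x) + 2sin(4x) term by term: c_2=3, c_4=2.
Hence w(x,t) = 3exp(-2t)sin(2x) + 2exp(-8t)sin(4x).
Transform back: u(x,t) = exp(-2t)w(x,t).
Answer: u(x, t) = 3exp(-4t)sin(2x) + 2exp(-10t)sin(4x)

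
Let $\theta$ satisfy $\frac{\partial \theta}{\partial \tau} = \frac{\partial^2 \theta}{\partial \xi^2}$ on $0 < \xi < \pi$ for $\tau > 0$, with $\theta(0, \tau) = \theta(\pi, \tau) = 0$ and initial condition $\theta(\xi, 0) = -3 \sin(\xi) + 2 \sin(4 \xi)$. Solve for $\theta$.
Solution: Separating variables: $\theta = \sum c_n e^{-n^2\tau} \sin(n\xi)$. From $\theta(\xi,0) = -3 \sin(\xi) + 2 \sin(4 \xi)$: $c_1=-3, c_4=2$.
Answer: $\theta(\xi, \tau) = -3 e^{-\tau} \sin(\xi) + 2 e^{-16 \tau} \sin(4 \xi)$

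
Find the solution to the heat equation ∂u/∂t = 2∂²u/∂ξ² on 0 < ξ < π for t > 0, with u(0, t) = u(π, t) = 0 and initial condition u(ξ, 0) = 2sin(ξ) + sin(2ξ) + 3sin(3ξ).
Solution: Using separation of variables u = X(ξ)T(t):
Eigenfunctions: sin(nξ), n = 1, 2, 3, ...
General solution: u(ξ, t) = Σ c_n sin(nξ) exp(-2n² t)
Matching u(ξ,0) = 2sin(ξ) + sin(2ξ) + 3sin(3ξ) term by term: c_1=2, c_2=1, c_3=3.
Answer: u(ξ, t) = 2exp(-2t)sin(ξ) + exp(-8t)sin(2ξ) + 3exp(-18t)sin(3ξ)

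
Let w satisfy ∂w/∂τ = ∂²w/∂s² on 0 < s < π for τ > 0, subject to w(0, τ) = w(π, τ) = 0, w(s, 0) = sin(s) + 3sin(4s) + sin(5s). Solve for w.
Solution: Using separation of variables w = X(s)T(τ):
Eigenfunctions: sin(ns), n = 1, 2, 3, ...
General solution: w(s, τ) = Σ c_n sin(ns) exp(-n² τ)
Matching w(s,0) = sin(s) + 3sin(4s) + sin(5s) term by term: c_1=1, c_4=3, c_5=1.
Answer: w(s, τ) = exp(-τ)sin(s) + 3exp(-16τ)sin(4s) + exp(-25τ)sin(5s)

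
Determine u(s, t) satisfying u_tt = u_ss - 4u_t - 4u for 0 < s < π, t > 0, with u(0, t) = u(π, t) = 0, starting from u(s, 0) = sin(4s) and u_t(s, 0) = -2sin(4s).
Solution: Substitute u = exp(-2t)w.
Then u_t = exp(-2t)(w_t - 2w), u_tt = exp(-2t)(w_tt - 4w_t + 4w), u_ss = exp(-2t)w_ss; substituting and dividing by exp(-2t), the lower-order terms cancel: w_tt = w_ss (standard wave equation).
Data for w: w(s,0) = u(s,0) = sin(4s); w_t(s,0) = u_t(s,0) + 2u(s,0) = 0. The boundary conditions carry over: w(0,t) = w(π,t) = 0.
Separating variables: w = Σ [A_n cos(ω_n t) + B_n sin(ω_n t)] sin(ns), ω_n = n. From ICs: A_4=1.
So w(s,t) = sin(4s)cos(4t), and u(s,t) = exp(-2t)w(s,t).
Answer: u(s, t) = exp(-2t)sin(4s)cos(4t)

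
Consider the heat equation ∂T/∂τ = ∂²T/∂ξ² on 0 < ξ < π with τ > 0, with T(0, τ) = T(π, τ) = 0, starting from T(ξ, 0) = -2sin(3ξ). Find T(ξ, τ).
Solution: Separating variables: T = Σ c_n exp(-n²τ) sin(nξ). From T(ξ,0) = -2sin(3ξ): c_3=-2.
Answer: T(ξ, τ) = -2exp(-9τ)sin(3ξ)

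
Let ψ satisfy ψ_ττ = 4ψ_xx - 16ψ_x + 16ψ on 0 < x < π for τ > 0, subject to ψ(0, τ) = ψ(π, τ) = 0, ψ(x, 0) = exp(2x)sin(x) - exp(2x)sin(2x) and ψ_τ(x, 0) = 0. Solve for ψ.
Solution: Substitute ψ = exp(2x)u.
Then ψ_x = exp(2x)(u_x + 2u), ψ_xx = exp(2x)(u_xx + 4u_x + 4u), ψ_ττ = exp(2x)u_ττ; substituting and dividing by exp(2x), the lower-order terms cancel: u_ττ = 4u_xx (standard wave equation).
Data for u: u(x,0) = exp(-2x)ψ(x,0) = sin(x) - sin(2x); u_τ(x,0) = exp(-2x)ψ_τ(x,0) = 0. The boundary conditions carry over: u(0,τ) = u(π,τ) = 0.
Separating variables: u = Σ [A_n cos(ω_n τ) + B_n sin(ω_n τ)] sin(nx), ω_n = 2n. From ICs: A_1=1, A_2=-1.
So u(x,τ) = sin(x)cos(2τ) - sin(2x)cos(4τ), and ψ(x,τ) = exp(2x)u(x,τ).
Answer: ψ(x, τ) = exp(2x)sin(x)cos(2τ) - exp(2x)sin(2x)cos(4τ)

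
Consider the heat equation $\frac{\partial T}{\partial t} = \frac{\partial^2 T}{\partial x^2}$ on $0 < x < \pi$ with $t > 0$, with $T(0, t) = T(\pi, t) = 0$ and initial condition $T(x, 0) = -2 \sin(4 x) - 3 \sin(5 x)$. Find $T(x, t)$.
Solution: Using separation of variables $T = X(x)G(t)$:
Eigenfunctions: $\sin(nx)$, $n = 1, 2, 3, \ldots$
General solution: $T(x, t) = \sum c_n \sin(nx) e^{-n^2 t}$
Matching $T(x,0) = -2 \sin(4 x) - 3 \sin(5 x)$ term by term: $c_4=-2, c_5=-3$.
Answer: $T(x, t) = -2 e^{-16 t} \sin(4 x) - 3 e^{-25 t} \sin(5 x)$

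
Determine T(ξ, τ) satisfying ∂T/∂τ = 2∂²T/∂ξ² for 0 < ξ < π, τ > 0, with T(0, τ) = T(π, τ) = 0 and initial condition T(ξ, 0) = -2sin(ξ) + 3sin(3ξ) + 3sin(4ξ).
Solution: Using separation of variables T = X(ξ)G(τ):
Eigenfunctions: sin(nξ), n = 1, 2, 3, ...
General solution: T(ξ, τ) = Σ c_n sin(nξ) exp(-2n² τ)
Matching T(ξ,0) = -2sin(ξ) + 3sin(3ξ) + 3sin(4ξ) term by term: c_1=-2, c_3=3, c_4=3.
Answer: T(ξ, τ) = -2exp(-2τ)sin(ξ) + 3exp(-18τ)sin(3ξ) + 3exp(-32τ)sin(4ξ)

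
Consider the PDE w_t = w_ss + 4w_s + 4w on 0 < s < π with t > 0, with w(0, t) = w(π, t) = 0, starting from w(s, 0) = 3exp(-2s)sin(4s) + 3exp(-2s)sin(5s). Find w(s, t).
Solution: Substitute w = exp(-2s)u.
Then w_s = exp(-2s)(u_s - 2u), w_ss = exp(-2s)(u_ss - 4u_s + 4u), w_t = exp(-2s)u_t; substituting and dividing by exp(-2s), the lower-order terms cancel: u_t = u_ss (standard heat equation).
Data for u: u(s,0) = exp(2s)w(s,0) = 3sin(4s) + 3sin(5s). The boundary conditions carry over: u(0,t) = u(π,t) = 0.
Separating variables: u = Σ c_n exp(-n²t) sin(ns). From u(s,0) = 3sin(4s) + 3sin(5s): c_4=3, c_5=3.
So u(s,t) = 3exp(-16t)sin(4s) + 3exp(-25t)sin(5s), and w(s,t) = exp(-2s)u(s,t).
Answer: w(s, t) = 3exp(-2s)exp(-16t)sin(4s) + 3exp(-2s)exp(-25t)sin(5s)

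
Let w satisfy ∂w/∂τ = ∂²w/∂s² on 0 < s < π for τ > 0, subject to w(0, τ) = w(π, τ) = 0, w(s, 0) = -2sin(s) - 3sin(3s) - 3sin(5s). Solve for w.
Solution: Separating variables: w = Σ c_n exp(-n²τ) sin(ns). From w(s,0) = -2sin(s) - 3sin(3s) - 3sin(5s): c_1=-2, c_3=-3, c_5=-3.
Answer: w(s, τ) = -2exp(-τ)sin(s) - 3exp(-9τ)sin(3s) - 3exp(-25τ)sin(5s)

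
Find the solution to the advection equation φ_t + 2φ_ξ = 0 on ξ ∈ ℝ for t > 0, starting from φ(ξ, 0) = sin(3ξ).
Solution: By characteristics (dξ/dt = 2), φ(ξ,t) = f(ξ - 2t) with f = φ(·, 0).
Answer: φ(ξ, t) = -sin(6t - 3ξ)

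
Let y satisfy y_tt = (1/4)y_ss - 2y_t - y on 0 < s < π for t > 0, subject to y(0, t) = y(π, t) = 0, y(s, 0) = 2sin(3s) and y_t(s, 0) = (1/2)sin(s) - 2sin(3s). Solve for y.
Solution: Substitute y = exp(-t)u.
Then y_t = exp(-t)(u_t - u), y_tt = exp(-t)(u_tt - 2u_t + u), y_ss = exp(-t)u_ss; substituting and dividing by exp(-t), the lower-order terms cancel: u_tt = (1/4)u_ss (standard wave equation).
Data for u: u(s,0) = y(s,0) = 2sin(3s); u_t(s,0) = y_t(s,0) + y(s,0) = (1/2)sin(s). The boundary conditions carry over: u(0,t) = u(π,t) = 0.
Separating variables: u = Σ [A_n cos(ω_n t) + B_n sin(ω_n t)] sin(ns), ω_n = n/2. From ICs (B_n = velocity coefficient / ω_n): A_3=2, B_1=1.
So u(s,t) = sin(s)sin(t/2) + 2sin(3s)cos(3t/2), and y(s,t) = exp(-t)u(s,t).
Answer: y(s, t) = exp(-t)sin(s)sin(t/2) + 2exp(-t)sin(3s)cos(3t/2)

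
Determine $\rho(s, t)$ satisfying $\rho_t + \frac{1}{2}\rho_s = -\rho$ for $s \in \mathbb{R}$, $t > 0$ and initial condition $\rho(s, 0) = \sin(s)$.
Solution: Substitute $\rho = e^{-t}u$.
Then $\rho_t = e^{-t}(u_t - u)$, $\rho_s = e^{-t}u_s$; substituting and dividing by $e^{-t}$, the lower-order terms cancel: $u_t + \frac{1}{2}u_s = 0$ (standard advection equation).
Data for $u$: $u(s,0) = \rho(s,0) = \sin(s)$.
By characteristics ($ds/dt = 1/2$), $u(s,t) = f(s - \frac{1}{2}t)$ with $f = u( \cdot , 0)$.
So $u(s,t) = \sin(s - t/2)$, and $\rho(s,t) = e^{-t}u(s,t)$.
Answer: $\rho(s, t) = e^{-t} \sin(s - t/2)$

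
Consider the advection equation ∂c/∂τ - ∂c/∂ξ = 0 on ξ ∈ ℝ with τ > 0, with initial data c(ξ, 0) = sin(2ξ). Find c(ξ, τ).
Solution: By method of characteristics (waves move left with speed 1):
Along characteristics ξ + τ = const, c is constant, so c(ξ,τ) = f(ξ + τ) with f = c(·, 0).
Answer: c(ξ, τ) = sin(2ξ + 2τ)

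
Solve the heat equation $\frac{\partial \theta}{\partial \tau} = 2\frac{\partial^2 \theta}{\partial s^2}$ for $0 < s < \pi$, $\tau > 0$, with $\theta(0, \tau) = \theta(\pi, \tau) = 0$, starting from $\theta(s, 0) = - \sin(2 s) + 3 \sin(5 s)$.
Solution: Separating variables: $\theta = \sum c_n e^{-2n^2\tau} \sin(ns)$. From $\theta(s,0) = - \sin(2 s) + 3 \sin(5 s)$: $c_2=-1, c_5=3$.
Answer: $\theta(s, \tau) = - e^{-8 \tau} \sin(2 s) + 3 e^{-50 \tau} \sin(5 s)$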